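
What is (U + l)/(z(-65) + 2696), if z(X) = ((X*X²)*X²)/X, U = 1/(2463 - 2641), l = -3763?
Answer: -669815/3177891138 ≈ -0.00021077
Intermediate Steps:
U = -1/178 (U = 1/(-178) = -1/178 ≈ -0.0056180)
z(X) = X⁴ (z(X) = (X³*X²)/X = X⁵/X = X⁴)
(U + l)/(z(-65) + 2696) = (-1/178 - 3763)/((-65)⁴ + 2696) = -669815/(178*(17850625 + 2696)) = -669815/178/17853321 = -669815/178*1/17853321 = -669815/3177891138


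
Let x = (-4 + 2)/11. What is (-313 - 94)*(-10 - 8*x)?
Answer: 3478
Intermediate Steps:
x = -2/11 (x = -2*1/11 = -2/11 ≈ -0.18182)
(-313 - 94)*(-10 - 8*x) = (-313 - 94)*(-10 - 8*(-2/11)) = -407*(-10 + 16/11) = -407*(-94/11) = 3478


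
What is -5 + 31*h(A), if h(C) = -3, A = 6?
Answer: -98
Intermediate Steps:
-5 + 31*h(A) = -5 + 31*(-3) = -5 - 93 = -98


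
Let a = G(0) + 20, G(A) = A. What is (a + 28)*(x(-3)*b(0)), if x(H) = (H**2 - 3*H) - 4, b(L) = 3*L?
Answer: 0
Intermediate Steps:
x(H) = -4 + H**2 - 3*H
a = 20 (a = 0 + 20 = 20)
(a + 28)*(x(-3)*b(0)) = (20 + 28)*((-4 + (-3)**2 - 3*(-3))*(3*0)) = 48*((-4 + 9 + 9)*0) = 48*(14*0) = 48*0 = 0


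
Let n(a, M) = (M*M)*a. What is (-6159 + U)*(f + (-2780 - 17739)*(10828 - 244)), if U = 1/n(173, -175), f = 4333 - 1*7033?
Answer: 7086696382632841704/5298125 ≈ 1.3376e+12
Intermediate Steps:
f = -2700 (f = 4333 - 7033 = -2700)
n(a, M) = a*M**2 (n(a, M) = M**2*a = a*M**2)
U = 1/5298125 (U = 1/(173*(-175)**2) = 1/(173*30625) = 1/5298125 ≈ 1.8875e-7)
(-6159 + U)*(f + (-2780 - 17739)*(10828 - 244)) = (-6159 + 1/5298125)*(-2700 + (-2780 - 17739)*(10828 - 244)) = -32631151874*(-2700 - 20519*10584)/5298125 = -32631151874*(-2700 - 217173096)/5298125 = -32631151874/5298125*(-217175796) = 7086696382632841704/5298125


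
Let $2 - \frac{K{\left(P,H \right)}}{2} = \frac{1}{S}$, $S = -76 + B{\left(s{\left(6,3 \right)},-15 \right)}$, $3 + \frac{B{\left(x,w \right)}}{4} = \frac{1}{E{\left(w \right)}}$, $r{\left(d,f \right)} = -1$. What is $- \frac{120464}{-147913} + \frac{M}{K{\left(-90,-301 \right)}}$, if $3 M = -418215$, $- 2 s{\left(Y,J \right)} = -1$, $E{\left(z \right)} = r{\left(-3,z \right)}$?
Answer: $- \frac{189697811070}{5472781} \approx -34662.0$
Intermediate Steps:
$E{\left(z \right)} = -1$
$s{\left(Y,J \right)} = \frac{1}{2}$ ($s{\left(Y,J \right)} = \left(- \frac{1}{2}\right) \left(-1\right) = \frac{1}{2}$)
$M = -139405$ ($M = \frac{1}{3} \left(-418215\right) = -139405$)
$B{\left(x,w \right)} = -16$ ($B{\left(x,w \right)} = -12 + \frac{4}{-1} = -12 + 4 \left(-1\right) = -12 - 4 = -16$)
$S = -92$ ($S = -76 - 16 = -92$)
$K{\left(P,H \right)} = \frac{185}{46}$ ($K{\left(P,H \right)} = 4 - \frac{2}{-92} = 4 - - \frac{1}{46} = 4 + \frac{1}{46} = \frac{185}{46}$)
$- \frac{120464}{-147913} + \frac{M}{K{\left(-90,-301 \right)}} = - \frac{120464}{-147913} - \frac{139405}{\frac{185}{46}} = \left(-120464\right) \left(- \frac{1}{147913}\right) - \frac{1282526}{37} = \frac{120464}{147913} - \frac{1282526}{37} = - \frac{189697811070}{5472781}$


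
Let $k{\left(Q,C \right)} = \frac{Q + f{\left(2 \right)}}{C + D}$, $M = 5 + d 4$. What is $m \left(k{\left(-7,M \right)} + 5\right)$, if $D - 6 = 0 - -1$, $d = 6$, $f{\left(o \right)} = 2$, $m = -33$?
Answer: $- \frac{1925}{12} \approx -160.42$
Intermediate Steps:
$D = 7$ ($D = 6 + \left(0 - -1\right) = 6 + \left(0 + 1\right) = 6 + 1 = 7$)
$M = 29$ ($M = 5 + 6 \cdot 4 = 5 + 24 = 29$)
$k{\left(Q,C \right)} = \frac{2 + Q}{7 + C}$ ($k{\left(Q,C \right)} = \frac{Q + 2}{C + 7} = \frac{2 + Q}{7 + C}$)
$m \left(k{\left(-7,M \right)} + 5\right) = - 33 \left(\frac{2 - 7}{7 + 29} + 5\right) = - 33 \left(\frac{1}{36} \left(-5\right) + 5\right) = - 33 \left(- \frac{5}{36} + 5\right) = \left(-33\right) \frac{175}{36} = - \frac{1925}{12}$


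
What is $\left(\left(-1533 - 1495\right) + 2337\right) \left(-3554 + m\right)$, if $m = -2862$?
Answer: $4433456$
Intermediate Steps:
$\left(\left(-1533 - 1495\right) + 2337\right) \left(-3554 + m\right) = \left(\left(-1533 - 1495\right) + 2337\right) \left(-3554 - 2862\right) = \left(\left(-1533 - 1495\right) + 2337\right) \left(-6416\right) = \left(-3028 + 2337\right) \left(-6416\right) = \left(-691\right) \left(-6416\right) = 4433456$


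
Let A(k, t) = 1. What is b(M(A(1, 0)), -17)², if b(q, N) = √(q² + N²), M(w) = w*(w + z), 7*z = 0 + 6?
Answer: 14330/49 ≈ 292.45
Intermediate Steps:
z = 6/7 (z = (0 + 6)/7 = (⅐)*6 = 6/7 ≈ 0.85714)
M(w) = w*(6/7 + w) (M(w) = w*(w + 6/7) = w*(6/7 + w))
b(q, N) = √(N² + q²)
b(M(A(1, 0)), -17)² = (√((-17)² + ((⅐)*1*(6 + 7*1))²))² = (√(289 + ((⅐)*1*(6 + 7))²))² = (√(289 + ((⅐)*1*13)²))² = (√(289 + (13/7)²))² = (√(289 + 169/49))² = (√(14330/49))² = (√14330/7)² = 14330/49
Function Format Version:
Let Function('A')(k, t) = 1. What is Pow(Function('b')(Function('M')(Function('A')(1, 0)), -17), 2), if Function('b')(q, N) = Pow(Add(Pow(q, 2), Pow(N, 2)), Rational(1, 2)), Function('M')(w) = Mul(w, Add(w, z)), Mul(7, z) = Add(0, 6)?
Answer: Rational(14330, 49) ≈ 292.45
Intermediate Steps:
z = Rational(6, 7) (z = Mul(Rational(1, 7), Add(0, 6)) = Mul(Rational(1, 7), 6) = Rational(6, 7) ≈ 0.85714)
Function('M')(w) = Mul(w, Add(Rational(6, 7), w)) (Function('M')(w) = Mul(w, Add(w, Rational(6, 7))) = Mul(w, Add(Rational(6, 7), w)))
Function('b')(q, N) = Pow(Add(Pow(N, 2), Pow(q, 2)), Rational(1, 2))
Pow(Function('b')(Function('M')(Function('A')(1, 0)), -17), 2) = Pow(Pow(Add(Pow(-17, 2), Pow(Mul(Rational(1, 7), 1, Add(6, Mul(7, 1))), 2)), Rational(1, 2)), 2) = Pow(Pow(Add(289, Pow(Mul(Rational(1, 7), 1, Add(6, 7)), 2)), Rational(1, 2)), 2) = Pow(Pow(Add(289, Pow(Mul(Rational(1, 7), 1, 13), 2)), Rational(1, 2)), 2) = Pow(Pow(Add(289, Pow(Rational(13, 7), 2)), Rational(1, 2)), 2) = Pow(Pow(Add(289, Rational(169, 49)), Rational(1, 2)), 2) = Pow(Pow(Rational(14330, 49), Rational(1, 2)), 2) = Pow(Mul(Rational(1, 7), Pow(14330, Rational(1, 2))), 2) = Rational(14330, 49)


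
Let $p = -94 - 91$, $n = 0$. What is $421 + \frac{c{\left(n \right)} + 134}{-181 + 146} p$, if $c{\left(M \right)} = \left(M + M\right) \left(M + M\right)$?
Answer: $\frac{7905}{7} \approx 1129.3$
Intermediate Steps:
$c{\left(M \right)} = 4 M^{2}$ ($c{\left(M \right)} = 2 M 2 M = 4 M^{2}$)
$p = -185$ ($p = -94 - 91 = -185$)
$421 + \frac{c{\left(n \right)} + 134}{-181 + 146} p = 421 + \frac{4 \cdot 0^{2} + 134}{-181 + 146} \left(-185\right) = 421 + \frac{4 \cdot 0 + 134}{-35} \left(-185\right) = 421 + \left(0 + 134\right) \left(- \frac{1}{35}\right) \left(-185\right) = 421 + 134 \left(- \frac{1}{35}\right) \left(-185\right) = 421 - - \frac{4958}{7} = 421 + \frac{4958}{7} = \frac{7905}{7}$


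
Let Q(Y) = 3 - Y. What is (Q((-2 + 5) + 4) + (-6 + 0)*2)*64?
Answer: -1024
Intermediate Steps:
(Q((-2 + 5) + 4) + (-6 + 0)*2)*64 = ((3 - ((-2 + 5) + 4)) + (-6 + 0)*2)*64 = ((3 - (3 + 4)) - 6*2)*64 = ((3 - 1*7) - 12)*64 = ((3 - 7) - 12)*64 = (-4 - 12)*64 = -16*64 = -1024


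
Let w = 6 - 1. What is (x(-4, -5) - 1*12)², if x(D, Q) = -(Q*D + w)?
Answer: 1369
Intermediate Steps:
w = 5
x(D, Q) = -5 - D*Q (x(D, Q) = -(Q*D + 5) = -(D*Q + 5) = -(5 + D*Q) = -5 - D*Q)
(x(-4, -5) - 1*12)² = ((-5 - 1*(-4)*(-5)) - 1*12)² = ((-5 - 20) - 12)² = (-25 - 12)² = (-37)² = 1369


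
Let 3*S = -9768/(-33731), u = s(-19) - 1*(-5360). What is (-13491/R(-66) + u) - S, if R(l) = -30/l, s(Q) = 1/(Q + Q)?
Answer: -155866273873/6408890 ≈ -24320.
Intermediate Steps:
s(Q) = 1/(2*Q)
u = 203679/38 (u = (½)/(-19) - 1*(-5360) = (½)*(-1/19) + 5360 = -1/38 + 5360 = 203679/38 ≈ 5360.0)
S = 3256/33731 (S = (-9768/(-33731))/3 = (-9768*(-1/33731))/3 = (⅓)*(9768/33731) = 3256/33731 ≈ 0.096528)
(-13491/R(-66) + u) - S = (-13491/((-30/(-66))) + 203679/38) - 1*3256/33731 = (-13491/((-30*(-1/66))) + 203679/38) - 3256/33731 = (-13491/5/11 + 203679/38) - 3256/33731 = (-13491*11/5 + 203679/38) - 3256/33731 = (-148401/5 + 203679/38) - 3256/33731 = -4620843/190 - 3256/33731 = -155866273873/6408890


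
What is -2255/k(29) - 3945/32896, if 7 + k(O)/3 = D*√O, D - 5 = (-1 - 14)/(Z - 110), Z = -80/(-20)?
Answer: -5929870623395/795737232768 - 130271350*√29/24189483 ≈ -36.454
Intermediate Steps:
Z = 4 (Z = -80*(-1/20) = 4)
D = 545/106 (D = 5 + (-1 - 14)/(4 - 110) = 5 - 15/(-106) = 5 - 15*(-1/106) = 5 + 15/106 = 545/106 ≈ 5.1415)
k(O) = -21 + 1635*√O/106 (k(O) = -21 + 3*(545*√O/106) = -21 + 1635*√O/106)
-2255/k(29) - 3945/32896 = -2255/(-21 + 1635*√29/106) - 3945/32896 = -3945/32896 - 2255/(-21 + 1635*√29/106)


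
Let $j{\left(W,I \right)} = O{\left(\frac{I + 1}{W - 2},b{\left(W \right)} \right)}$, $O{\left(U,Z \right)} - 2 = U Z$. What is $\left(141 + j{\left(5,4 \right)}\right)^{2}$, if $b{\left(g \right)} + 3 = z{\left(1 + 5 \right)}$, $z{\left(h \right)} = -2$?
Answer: $\frac{163216}{9} \approx 18135.0$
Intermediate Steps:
$b{\left(g \right)} = -5$ ($b{\left(g \right)} = -3 - 2 = -5$)
$O{\left(U,Z \right)} = 2 + U Z$
$j{\left(W,I \right)} = 2 - \frac{5 \left(1 + I\right)}{-2 + W}$ ($j{\left(W,I \right)} = 2 + \frac{I + 1}{W - 2} \left(-5\right) = 2 + \frac{1 + I}{-2 + W} \left(-5\right) = 2 - \frac{5 \left(1 + I\right)}{-2 + W}$)
$\left(141 + j{\left(5,4 \right)}\right)^{2} = \left(141 + \frac{-9 - 20 + 2 \cdot 5}{-2 + 5}\right)^{2} = \left(141 + \frac{-9 - 20 + 10}{3}\right)^{2} = \left(141 + \frac{1}{3} \left(-19\right)\right)^{2} = \left(141 - \frac{19}{3}\right)^{2} = \left(\frac{404}{3}\right)^{2} = \frac{163216}{9}$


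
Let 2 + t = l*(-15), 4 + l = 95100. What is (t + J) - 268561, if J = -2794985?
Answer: -4489988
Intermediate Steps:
l = 95096 (l = -4 + 95100 = 95096)
t = -1426442 (t = -2 + 95096*(-15) = -2 - 1426440 = -1426442)
(t + J) - 268561 = (-1426442 - 2794985) - 268561 = -4221427 - 268561 = -4489988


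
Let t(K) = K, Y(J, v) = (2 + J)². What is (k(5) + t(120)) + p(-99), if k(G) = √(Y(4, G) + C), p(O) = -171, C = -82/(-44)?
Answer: -51 + 7*√374/22 ≈ -44.847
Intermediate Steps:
C = 41/22 (C = -82*(-1/44) = 41/22 ≈ 1.8636)
k(G) = 7*√374/22 (k(G) = √((2 + 4)² + 41/22) = √(6² + 41/22) = √(36 + 41/22) = √(833/22) = 7*√374/22)
(k(5) + t(120)) + p(-99) = (7*√374/22 + 120) - 171 = (120 + 7*√374/22) - 171 = -51 + 7*√374/22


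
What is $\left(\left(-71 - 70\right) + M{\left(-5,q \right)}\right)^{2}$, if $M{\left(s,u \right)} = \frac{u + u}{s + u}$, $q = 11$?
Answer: $\frac{169744}{9} \approx 18860.0$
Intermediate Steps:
$M{\left(s,u \right)} = \frac{2 u}{s + u}$
$\left(\left(-71 - 70\right) + M{\left(-5,q \right)}\right)^{2} = \left(\left(-71 - 70\right) + 2 \cdot 11 \frac{1}{-5 + 11}\right)^{2} = \left(-141 + 2 \cdot 11 \cdot \frac{1}{6}\right)^{2} = \left(-141 + \frac{11}{3}\right)^{2} = \left(- \frac{412}{3}\right)^{2} = \frac{169744}{9}$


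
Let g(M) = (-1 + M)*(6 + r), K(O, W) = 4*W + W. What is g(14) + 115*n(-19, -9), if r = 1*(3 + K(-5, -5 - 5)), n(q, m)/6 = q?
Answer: -13643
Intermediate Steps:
K(O, W) = 5*W
n(q, m) = 6*q
r = -47 (r = 1*(3 + 5*(-5 - 5)) = 1*(3 + 5*(-10)) = 1*(3 - 50) = 1*(-47) = -47)
g(M) = 41 - 41*M (g(M) = (-1 + M)*(6 - 47) = (-1 + M)*(-41) = 41 - 41*M)
g(14) + 115*n(-19, -9) = (41 - 41*14) + 115*(6*(-19)) = (41 - 574) + 115*(-114) = -533 - 13110 = -13643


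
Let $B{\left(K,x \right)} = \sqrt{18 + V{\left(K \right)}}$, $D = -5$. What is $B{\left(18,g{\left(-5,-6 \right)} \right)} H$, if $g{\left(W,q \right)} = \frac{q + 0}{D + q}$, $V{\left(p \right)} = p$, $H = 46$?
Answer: $276$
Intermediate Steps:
$g{\left(W,q \right)} = \frac{q}{-5 + q}$ ($g{\left(W,q \right)} = \frac{q + 0}{-5 + q} = \frac{q}{-5 + q}$)
$B{\left(K,x \right)} = \sqrt{18 + K}$
$B{\left(18,g{\left(-5,-6 \right)} \right)} H = \sqrt{18 + 18} \cdot 46 = \sqrt{36} \cdot 46 = 6 \cdot 46 = 276$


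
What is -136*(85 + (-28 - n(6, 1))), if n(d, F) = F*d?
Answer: -6936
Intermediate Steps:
-136*(85 + (-28 - n(6, 1))) = -136*(85 + (-28 - 6)) = -136*(85 - 34) = -136*51 = -6936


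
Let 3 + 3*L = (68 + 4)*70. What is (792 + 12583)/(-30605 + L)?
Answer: -13375/28926 ≈ -0.46239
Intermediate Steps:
L = 1679 (L = -1 + ((68 + 4)*70)/3 = -1 + (72*70)/3 = -1 + (⅓)*5040 = -1 + 1680 = 1679)
(792 + 12583)/(-30605 + L) = (792 + 12583)/(-30605 + 1679) = 13375/(-28926) = 13375*(-1/28926) = -13375/28926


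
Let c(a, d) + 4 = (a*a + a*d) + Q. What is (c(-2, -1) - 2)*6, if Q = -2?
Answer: -12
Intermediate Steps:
c(a, d) = -6 + a² + a*d (c(a, d) = -4 + ((a*a + a*d) - 2) = -4 + ((a² + a*d) - 2) = -4 + (-2 + a² + a*d) = -6 + a² + a*d)
(c(-2, -1) - 2)*6 = ((-6 + (-2)² - 2*(-1)) - 2)*6 = ((-6 + 4 + 2) - 2)*6 = (0 - 2)*6 = -2*6 = -12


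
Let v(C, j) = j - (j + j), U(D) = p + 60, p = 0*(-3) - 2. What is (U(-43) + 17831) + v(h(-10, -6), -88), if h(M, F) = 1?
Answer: 17977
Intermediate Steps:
p = -2 (p = 0 - 2 = -2)
U(D) = 58 (U(D) = -2 + 60 = 58)
v(C, j) = -j (v(C, j) = j - 2*j = -j)
(U(-43) + 17831) + v(h(-10, -6), -88) = (58 + 17831) - 1*(-88) = 17889 + 88 = 17977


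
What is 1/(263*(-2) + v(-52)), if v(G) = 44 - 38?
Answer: -1/520 ≈ -0.0019231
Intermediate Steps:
v(G) = 6
1/(263*(-2) + v(-52)) = 1/(263*(-2) + 6) = 1/(-526 + 6) = 1/(-520) = -1/520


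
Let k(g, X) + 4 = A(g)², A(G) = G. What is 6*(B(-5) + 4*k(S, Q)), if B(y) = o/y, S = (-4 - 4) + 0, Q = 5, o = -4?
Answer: 7224/5 ≈ 1444.8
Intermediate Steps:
S = -8 (S = -8 + 0 = -8)
k(g, X) = -4 + g²
B(y) = -4/y
6*(B(-5) + 4*k(S, Q)) = 6*(-4/(-5) + 4*(-4 + (-8)²)) = 6*(-4*(-⅕) + 4*(-4 + 64)) = 6*(⅘ + 4*60) = 6*(⅘ + 240) = 6*(1204/5) = 7224/5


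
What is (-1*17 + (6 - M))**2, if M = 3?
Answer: 196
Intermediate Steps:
(-1*17 + (6 - M))**2 = (-1*17 + (6 - 1*3))**2 = (-17 + (6 - 3))**2 = (-17 + 3)**2 = (-14)**2 = 196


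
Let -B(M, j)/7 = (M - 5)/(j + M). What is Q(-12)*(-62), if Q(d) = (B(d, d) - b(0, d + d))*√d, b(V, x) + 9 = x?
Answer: -20863*I*√3/6 ≈ -6022.6*I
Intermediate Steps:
b(V, x) = -9 + x
B(M, j) = -7*(-5 + M)/(M + j) (B(M, j) = -7*(M - 5)/(j + M) = -7*(-5 + M)/(M + j))
Q(d) = √d*(9 - 2*d + 7*(5 - d)/(2*d)) (Q(d) = (7*(5 - d)/(d + d) - (-9 + (d + d)))*√d = (7*(5 - d)/((2*d)) - (-9 + 2*d))*√d = (7*(1/(2*d))*(5 - d) + (9 - 2*d))*√d = (7*(5 - d)/(2*d) + (9 - 2*d))*√d = (9 - 2*d + 7*(5 - d)/(2*d))*√d = √d*(9 - 2*d + 7*(5 - d)/(2*d)))
Q(-12)*(-62) = ((35 - 4*(-12)² + 11*(-12))/(2*√(-12)))*(-62) = ((-I*√3/6)*(35 - 4*144 - 132)/2)*(-62) = ((-I*√3/6)*(35 - 576 - 132)/2)*(-62) = ((½)*(-I*√3/6)*(-673))*(-62) = (673*I*√3/12)*(-62) = -20863*I*√3/6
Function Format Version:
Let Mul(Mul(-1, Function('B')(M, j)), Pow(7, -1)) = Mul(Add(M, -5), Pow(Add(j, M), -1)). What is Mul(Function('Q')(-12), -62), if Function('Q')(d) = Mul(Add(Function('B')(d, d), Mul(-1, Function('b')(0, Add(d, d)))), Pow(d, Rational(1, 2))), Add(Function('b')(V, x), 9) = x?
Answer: Mul(Rational(-20863, 6), I, Pow(3, Rational(1, 2))) ≈ Mul(-6022.6, I)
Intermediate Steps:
Function('b')(V, x) = Add(-9, x)
Function('B')(M, j) = Mul(-7, Pow(Add(M, j), -1), Add(-5, M)) (Function('B')(M, j) = Mul(-7, Mul(Add(M, -5), Pow(Add(j, M), -1))) = Mul(-7, Mul(Add(-5, M), Pow(Add(M, j), -1))) = Mul(-7, Mul(Pow(Add(M, j), -1), Add(-5, M))) = Mul(-7, Pow(Add(M, j), -1), Add(-5, M)))
Function('Q')(d) = Mul(Pow(d, Rational(1, 2)), Add(9, Mul(-2, d), Mul(Rational(7, 2), Pow(d, -1), Add(5, Mul(-1, d))))) (Function('Q')(d) = Mul(Add(Mul(7, Pow(Add(d, d), -1), Add(5, Mul(-1, d))), Mul(-1, Add(-9, Add(d, d)))), Pow(d, Rational(1, 2))) = Mul(Add(Mul(7, Pow(Mul(2, d), -1), Add(5, Mul(-1, d))), Mul(-1, Add(-9, Mul(2, d)))), Pow(d, Rational(1, 2))) = Mul(Add(Mul(7, Mul(Rational(1, 2), Pow(d, -1)), Add(5, Mul(-1, d))), Add(9, Mul(-2, d))), Pow(d, Rational(1, 2))) = Mul(Add(Mul(Rational(7, 2), Pow(d, -1), Add(5, Mul(-1, d))), Add(9, Mul(-2, d))), Pow(d, Rational(1, 2))) = Mul(Add(9, Mul(-2, d), Mul(Rational(7, 2), Pow(d, -1), Add(5, Mul(-1, d)))), Pow(d, Rational(1, 2))) = Mul(Pow(d, Rational(1, 2)), Add(9, Mul(-2, d), Mul(Rational(7, 2), Pow(d, -1), Add(5, Mul(-1, d))))))
Mul(Function('Q')(-12), -62) = Mul(Mul(Rational(1, 2), Pow(-12, Rational(-1, 2)), Add(35, Mul(-4, Pow(-12, 2)), Mul(11, -12))), -62) = Mul(Mul(Rational(1, 2), Mul(Rational(-1, 6), I, Pow(3, Rational(1, 2))), Add(35, Mul(-4, 144), -132)), -62) = Mul(Mul(Rational(1, 2), Mul(Rational(-1, 6), I, Pow(3, Rational(1, 2))), Add(35, -576, -132)), -62) = Mul(Mul(Rational(1, 2), Mul(Rational(-1, 6), I, Pow(3, Rational(1, 2))), -673), -62) = Mul(Mul(Rational(673, 12), I, Pow(3, Rational(1, 2))), -62) = Mul(Rational(-20863, 6), I, Pow(3, Rational(1, 2)))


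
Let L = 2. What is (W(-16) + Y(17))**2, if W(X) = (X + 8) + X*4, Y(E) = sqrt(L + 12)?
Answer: (72 - sqrt(14))**2 ≈ 4659.2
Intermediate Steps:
Y(E) = sqrt(14) (Y(E) = sqrt(2 + 12) = sqrt(14))
W(X) = 8 + 5*X (W(X) = (8 + X) + 4*X = 8 + 5*X)
(W(-16) + Y(17))**2 = ((8 + 5*(-16)) + sqrt(14))**2 = ((8 - 80) + sqrt(14))**2 = (-72 + sqrt(14))**2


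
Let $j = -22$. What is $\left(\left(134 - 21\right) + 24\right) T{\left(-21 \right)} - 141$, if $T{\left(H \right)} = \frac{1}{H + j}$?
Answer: $- \frac{6200}{43} \approx -144.19$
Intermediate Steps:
$T{\left(H \right)} = \frac{1}{-22 + H}$ ($T{\left(H \right)} = \frac{1}{H - 22} = \frac{1}{-22 + H}$)
$\left(\left(134 - 21\right) + 24\right) T{\left(-21 \right)} - 141 = \frac{\left(134 - 21\right) + 24}{-22 - 21} - 141 = \frac{113 + 24}{-43} - 141 = 137 \left(- \frac{1}{43}\right) - 141 = - \frac{137}{43} - 141 = - \frac{6200}{43}$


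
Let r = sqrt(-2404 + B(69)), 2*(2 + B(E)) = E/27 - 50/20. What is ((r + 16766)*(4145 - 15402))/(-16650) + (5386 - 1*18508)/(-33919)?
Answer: 3200958132739/282375675 + 11257*I*sqrt(86615)/99900 ≈ 11336.0 + 33.163*I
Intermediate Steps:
B(E) = -13/4 + E/54 (B(E) = -2 + (E/27 - 50/20)/2 = -2 + (E*(1/27) - 50*1/20)/2 = -2 + (E/27 - 5/2)/2 = -2 + (-5/2 + E/27)/2 = -2 + (-5/4 + E/54) = -13/4 + E/54)
r = I*sqrt(86615)/6 (r = sqrt(-2404 + (-13/4 + (1/54)*69)) = sqrt(-2404 + (-13/4 + 23/18)) = sqrt(-2404 - 71/36) = sqrt(-86615/36) = I*sqrt(86615)/6 ≈ 49.051*I)
((r + 16766)*(4145 - 15402))/(-16650) + (5386 - 1*18508)/(-33919) = ((I*sqrt(86615)/6 + 16766)*(4145 - 15402))/(-16650) + (5386 - 1*18508)/(-33919) = ((16766 + I*sqrt(86615)/6)*(-11257))*(-1/16650) + (5386 - 18508)*(-1/33919) = (-188734862 - 11257*I*sqrt(86615)/6)*(-1/16650) - 13122*(-1/33919) = (94367431/8325 + 11257*I*sqrt(86615)/99900) + 13122/33919 = 3200958132739/282375675 + 11257*I*sqrt(86615)/99900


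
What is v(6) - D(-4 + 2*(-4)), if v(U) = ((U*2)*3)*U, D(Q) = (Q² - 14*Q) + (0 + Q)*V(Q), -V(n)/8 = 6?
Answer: -672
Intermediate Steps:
V(n) = -48 (V(n) = -8*6 = -48)
D(Q) = Q² - 62*Q (D(Q) = (Q² - 14*Q) + (0 + Q)*(-48) = (Q² - 14*Q) + Q*(-48) = (Q² - 14*Q) - 48*Q = Q² - 62*Q)
v(U) = 6*U² (v(U) = ((2*U)*3)*U = (6*U)*U = 6*U²)
v(6) - D(-4 + 2*(-4)) = 6*6² - (-4 + 2*(-4))*(-62 + (-4 + 2*(-4))) = 6*36 - (-4 - 8)*(-62 + (-4 - 8)) = 216 - (-12)*(-62 - 12) = 216 - (-12)*(-74) = 216 - 1*888 = 216 - 888 = -672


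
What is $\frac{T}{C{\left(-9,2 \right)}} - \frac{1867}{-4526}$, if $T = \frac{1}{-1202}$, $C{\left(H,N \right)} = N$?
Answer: $\frac{2241871}{5440252} \approx 0.41209$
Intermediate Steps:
$T = - \frac{1}{1202} \approx -0.00083195$
$\frac{T}{C{\left(-9,2 \right)}} - \frac{1867}{-4526} = - \frac{1}{1202 \cdot 2} - \frac{1867}{-4526} = \left(- \frac{1}{1202}\right) \frac{1}{2} - - \frac{1867}{4526} = - \frac{1}{2404} + \frac{1867}{4526} = \frac{2241871}{5440252}$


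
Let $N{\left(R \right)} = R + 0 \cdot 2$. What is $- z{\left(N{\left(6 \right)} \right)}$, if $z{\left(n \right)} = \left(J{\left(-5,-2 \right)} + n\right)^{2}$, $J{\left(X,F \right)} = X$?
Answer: $-1$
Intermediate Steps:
$N{\left(R \right)} = R$ ($N{\left(R \right)} = R + 0 = R$)
$z{\left(n \right)} = \left(-5 + n\right)^{2}$
$- z{\left(N{\left(6 \right)} \right)} = - \left(-5 + 6\right)^{2} = - 1^{2} = \left(-1\right) 1 = -1$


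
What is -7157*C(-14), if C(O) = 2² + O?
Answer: 71570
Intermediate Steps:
C(O) = 4 + O
-7157*C(-14) = -7157*(4 - 14) = -7157*(-10) = 71570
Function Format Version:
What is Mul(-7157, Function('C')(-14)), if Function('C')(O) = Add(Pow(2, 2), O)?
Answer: 71570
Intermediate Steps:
Function('C')(O) = Add(4, O)
Mul(-7157, Function('C')(-14)) = Mul(-7157, Add(4, -14)) = Mul(-7157, -10) = 71570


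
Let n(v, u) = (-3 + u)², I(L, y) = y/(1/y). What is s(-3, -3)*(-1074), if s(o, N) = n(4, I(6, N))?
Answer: -38664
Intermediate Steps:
I(L, y) = y² (I(L, y) = y*y = y²)
s(o, N) = (-3 + N²)²
s(-3, -3)*(-1074) = (-3 + (-3)²)²*(-1074) = (-3 + 9)²*(-1074) = 6²*(-1074) = 36*(-1074) = -38664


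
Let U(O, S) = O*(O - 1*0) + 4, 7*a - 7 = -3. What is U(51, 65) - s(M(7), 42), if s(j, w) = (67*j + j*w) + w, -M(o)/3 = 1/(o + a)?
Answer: 138128/53 ≈ 2606.2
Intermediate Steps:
a = 4/7 (a = 1 + (1/7)*(-3) = 1 - 3/7 = 4/7 ≈ 0.57143)
U(O, S) = 4 + O**2 (U(O, S) = O*(O + 0) + 4 = O*O + 4 = O**2 + 4 = 4 + O**2)
M(o) = -3/(4/7 + o) (M(o) = -3/(o + 4/7) = -3/(4/7 + o))
s(j, w) = w + 67*j + j*w
U(51, 65) - s(M(7), 42) = (4 + 51**2) - (42 + 67*(-21/(4 + 7*7)) - 21/(4 + 7*7)*42) = (4 + 2601) - (42 + 67*(-21/(4 + 49)) - 21/(4 + 49)*42) = 2605 - (42 + 67*(-21/53) - 21/53*42) = 2605 - (42 - 1407/53 - 882/53) = 2605 - 1*(-63/53) = 2605 + 63/53 = 138128/53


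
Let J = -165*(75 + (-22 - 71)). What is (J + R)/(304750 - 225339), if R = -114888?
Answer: -111918/79411 ≈ -1.4094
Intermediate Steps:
J = 2970 (J = -165*(75 - 93) = -165*(-18) = 2970)
(J + R)/(304750 - 225339) = (2970 - 114888)/(304750 - 225339) = -111918/79411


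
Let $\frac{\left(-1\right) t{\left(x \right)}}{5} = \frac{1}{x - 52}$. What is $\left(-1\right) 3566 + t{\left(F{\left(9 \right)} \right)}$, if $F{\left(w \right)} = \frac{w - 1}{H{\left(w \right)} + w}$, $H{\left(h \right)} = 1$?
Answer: $- \frac{912871}{256} \approx -3565.9$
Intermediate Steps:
$F{\left(w \right)} = \frac{-1 + w}{1 + w}$ ($F{\left(w \right)} = \frac{w - 1}{1 + w} = \frac{-1 + w}{1 + w}$)
$t{\left(x \right)} = - \frac{5}{-52 + x}$ ($t{\left(x \right)} = - \frac{5}{x - 52} = - \frac{5}{-52 + x}$)
$\left(-1\right) 3566 + t{\left(F{\left(9 \right)} \right)} = \left(-1\right) 3566 - \frac{5}{-52 + \frac{-1 + 9}{1 + 9}} = -3566 - \frac{5}{-52 + \frac{1}{10} \cdot 8} = -3566 - \frac{5}{-52 + \frac{4}{5}} = -3566 - \frac{5}{- \frac{256}{5}} = -3566 - - \frac{25}{256} = -3566 + \frac{25}{256} = - \frac{912871}{256}$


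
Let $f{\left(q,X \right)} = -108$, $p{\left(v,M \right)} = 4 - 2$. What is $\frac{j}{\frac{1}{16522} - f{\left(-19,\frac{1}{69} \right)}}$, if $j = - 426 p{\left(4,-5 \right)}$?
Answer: $- \frac{14076744}{1784377} \approx -7.8889$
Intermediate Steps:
$p{\left(v,M \right)} = 2$ ($p{\left(v,M \right)} = 4 - 2 = 2$)
$j = -852$ ($j = \left(-426\right) 2 = -852$)
$\frac{j}{\frac{1}{16522} - f{\left(-19,\frac{1}{69} \right)}} = - \frac{852}{\frac{1}{16522} - -108} = - \frac{852}{\frac{1}{16522} + 108} = - \frac{852}{\frac{1784377}{16522}} = \left(-852\right) \frac{16522}{1784377} = - \frac{14076744}{1784377}$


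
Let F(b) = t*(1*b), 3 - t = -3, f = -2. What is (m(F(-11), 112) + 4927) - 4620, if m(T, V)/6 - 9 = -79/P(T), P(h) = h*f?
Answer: 7863/22 ≈ 357.41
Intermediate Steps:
t = 6 (t = 3 - 1*(-3) = 3 + 3 = 6)
F(b) = 6*b (F(b) = 6*(1*b) = 6*b)
P(h) = -2*h (P(h) = h*(-2) = -2*h)
m(T, V) = 54 + 237/T (m(T, V) = 54 + 6*(-79*(-1/(2*T))) = 54 + 6*(-(-79)/(2*T)) = 54 + 6*(79/(2*T)) = 54 + 237/T)
(m(F(-11), 112) + 4927) - 4620 = ((54 + 237/((6*(-11)))) + 4927) - 4620 = ((54 + 237/(-66)) + 4927) - 4620 = ((54 + 237*(-1/66)) + 4927) - 4620 = ((54 - 79/22) + 4927) - 4620 = (1109/22 + 4927) - 4620 = 109503/22 - 4620 = 7863/22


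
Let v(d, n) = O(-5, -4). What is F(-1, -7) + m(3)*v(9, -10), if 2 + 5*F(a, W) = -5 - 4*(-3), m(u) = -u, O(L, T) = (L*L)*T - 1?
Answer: 304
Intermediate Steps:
O(L, T) = -1 + T*L**2 (O(L, T) = L**2*T - 1 = T*L**2 - 1 = -1 + T*L**2)
v(d, n) = -101 (v(d, n) = -1 - 4*(-5)**2 = -1 - 4*25 = -1 - 100 = -101)
F(a, W) = 1 (F(a, W) = -2/5 + (-5 - 4*(-3))/5 = -2/5 + (-5 + 12)/5 = -2/5 + (1/5)*7 = -2/5 + 7/5 = 1)
F(-1, -7) + m(3)*v(9, -10) = 1 - 1*3*(-101) = 1 - 3*(-101) = 1 + 303 = 304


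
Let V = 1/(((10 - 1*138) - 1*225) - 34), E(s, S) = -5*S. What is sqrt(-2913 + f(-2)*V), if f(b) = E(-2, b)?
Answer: I*sqrt(48475663)/129 ≈ 53.972*I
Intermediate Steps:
f(b) = -5*b
V = -1/387 (V = 1/(((10 - 138) - 225) - 34) = 1/((-128 - 225) - 34) = 1/(-353 - 34) = 1/(-387) = -1/387 ≈ -0.0025840)
sqrt(-2913 + f(-2)*V) = sqrt(-2913 - 5*(-2)*(-1/387)) = sqrt(-2913 + 10*(-1/387)) = sqrt(-2913 - 10/387) = sqrt(-1127341/387) = I*sqrt(48475663)/129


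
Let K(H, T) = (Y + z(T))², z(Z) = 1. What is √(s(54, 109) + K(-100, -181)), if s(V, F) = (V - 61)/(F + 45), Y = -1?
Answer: I*√22/22 ≈ 0.2132*I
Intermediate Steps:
s(V, F) = (-61 + V)/(45 + F)
K(H, T) = 0 (K(H, T) = (-1 + 1)² = 0² = 0)
√(s(54, 109) + K(-100, -181)) = √((-61 + 54)/(45 + 109) + 0) = √(-7/154 + 0) = √((1/154)*(-7) + 0) = √(-1/22 + 0) = √(-1/22) = I*√22/22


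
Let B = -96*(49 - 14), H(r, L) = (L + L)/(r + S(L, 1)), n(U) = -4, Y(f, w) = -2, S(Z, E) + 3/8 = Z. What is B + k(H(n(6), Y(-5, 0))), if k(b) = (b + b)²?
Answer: -8735264/2601 ≈ -3358.4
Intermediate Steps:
S(Z, E) = -3/8 + Z
H(r, L) = 2*L/(-3/8 + L + r) (H(r, L) = (L + L)/(r + (-3/8 + L)) = (2*L)/(-3/8 + L + r) = 2*L/(-3/8 + L + r))
k(b) = 4*b² (k(b) = (2*b)² = 4*b²)
B = -3360 (B = -96*35 = -3360)
B + k(H(n(6), Y(-5, 0))) = -3360 + 4*(16*(-2)/(-3 + 8*(-2) + 8*(-4)))² = -3360 + 4*(16*(-2)/(-3 - 16 - 32))² = -3360 + 4*(16*(-2)/(-51))² = -3360 + 4*(16*(-2)*(-1/51))² = -3360 + 4*(32/51)² = -3360 + 4*(1024/2601) = -3360 + 4096/2601 = -8735264/2601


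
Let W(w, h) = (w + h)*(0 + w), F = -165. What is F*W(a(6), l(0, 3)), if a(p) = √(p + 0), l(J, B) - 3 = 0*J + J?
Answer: -990 - 495*√6 ≈ -2202.5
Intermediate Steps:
l(J, B) = 3 + J (l(J, B) = 3 + (0*J + J) = 3 + (0 + J) = 3 + J)
a(p) = √p
W(w, h) = w*(h + w) (W(w, h) = (h + w)*w = w*(h + w))
F*W(a(6), l(0, 3)) = -165*√6*((3 + 0) + √6) = -165*√6*(3 + √6)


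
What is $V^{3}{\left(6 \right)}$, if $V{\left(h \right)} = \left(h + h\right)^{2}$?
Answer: $2985984$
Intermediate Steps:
$V{\left(h \right)} = 4 h^{2}$ ($V{\left(h \right)} = \left(2 h\right)^{2} = 4 h^{2}$)
$V^{3}{\left(6 \right)} = \left(4 \cdot 6^{2}\right)^{3} = \left(4 \cdot 36\right)^{3} = 144^{3} = 2985984$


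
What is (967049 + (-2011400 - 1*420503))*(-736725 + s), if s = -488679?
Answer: 1795037951016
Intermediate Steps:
(967049 + (-2011400 - 1*420503))*(-736725 + s) = (967049 + (-2011400 - 1*420503))*(-736725 - 488679) = (967049 + (-2011400 - 420503))*(-1225404) = (967049 - 2431903)*(-1225404) = -1464854*(-1225404) = 1795037951016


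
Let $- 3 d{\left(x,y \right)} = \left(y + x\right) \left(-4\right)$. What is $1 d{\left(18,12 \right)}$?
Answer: $40$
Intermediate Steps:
$d{\left(x,y \right)} = \frac{4 x}{3} + \frac{4 y}{3}$ ($d{\left(x,y \right)} = - \frac{\left(y + x\right) \left(-4\right)}{3} = - \frac{\left(x + y\right) \left(-4\right)}{3} = - \frac{- 4 x - 4 y}{3} = \frac{4 x}{3} + \frac{4 y}{3}$)
$1 d{\left(18,12 \right)} = 1 \left(\frac{4}{3} \cdot 18 + \frac{4}{3} \cdot 12\right) = 1 \left(24 + 16\right) = 1 \cdot 40 = 40$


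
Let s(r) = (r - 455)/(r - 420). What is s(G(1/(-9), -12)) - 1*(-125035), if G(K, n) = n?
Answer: 54015587/432 ≈ 1.2504e+5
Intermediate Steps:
s(r) = (-455 + r)/(-420 + r)
s(G(1/(-9), -12)) - 1*(-125035) = (-455 - 12)/(-420 - 12) - 1*(-125035) = -467/(-432) + 125035 = -1/432*(-467) + 125035 = 467/432 + 125035 = 54015587/432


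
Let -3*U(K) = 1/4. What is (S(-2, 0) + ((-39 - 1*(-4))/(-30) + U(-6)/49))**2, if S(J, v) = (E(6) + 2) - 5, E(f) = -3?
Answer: 8082649/345744 ≈ 23.378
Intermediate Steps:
U(K) = -1/12 (U(K) = -1/3/4 = -1/3*1/4 = -1/12)
S(J, v) = -6 (S(J, v) = (-3 + 2) - 5 = -1 - 5 = -6)
(S(-2, 0) + ((-39 - 1*(-4))/(-30) + U(-6)/49))**2 = (-6 + ((-39 - 1*(-4))/(-30) - 1/12/49))**2 = (-6 + ((-39 + 4)*(-1/30) - 1/12*1/49))**2 = (-6 + (-35*(-1/30) - 1/588))**2 = (-6 + (7/6 - 1/588))**2 = (-6 + 685/588)**2 = (-2843/588)**2 = 8082649/345744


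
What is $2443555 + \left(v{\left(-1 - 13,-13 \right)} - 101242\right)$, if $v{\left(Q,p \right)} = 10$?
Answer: $2342323$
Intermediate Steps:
$2443555 + \left(v{\left(-1 - 13,-13 \right)} - 101242\right) = 2443555 + \left(10 - 101242\right) = 2443555 - 101232 = 2342323$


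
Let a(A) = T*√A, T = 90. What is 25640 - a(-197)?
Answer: 25640 - 90*I*√197 ≈ 25640.0 - 1263.2*I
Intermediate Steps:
a(A) = 90*√A
25640 - a(-197) = 25640 - 90*√(-197) = 25640 - 90*I*√197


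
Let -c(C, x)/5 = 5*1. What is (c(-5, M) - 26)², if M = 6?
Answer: 2601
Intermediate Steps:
c(C, x) = -25
(c(-5, M) - 26)² = (-25 - 26)² = (-51)² = 2601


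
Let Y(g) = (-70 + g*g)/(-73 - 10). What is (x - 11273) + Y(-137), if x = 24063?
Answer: 1042871/83 ≈ 12565.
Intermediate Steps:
Y(g) = 70/83 - g²/83 (Y(g) = (-70 + g²)/(-83) = (-70 + g²)*(-1/83) = 70/83 - g²/83)
(x - 11273) + Y(-137) = (24063 - 11273) + (70/83 - 1/83*(-137)²) = 12790 + (70/83 - 1/83*18769) = 12790 + (70/83 - 18769/83) = 12790 - 18699/83 = 1042871/83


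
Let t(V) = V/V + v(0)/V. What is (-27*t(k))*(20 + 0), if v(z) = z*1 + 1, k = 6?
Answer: -630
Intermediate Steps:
v(z) = 1 + z (v(z) = z + 1 = 1 + z)
t(V) = 1 + 1/V (t(V) = V/V + (1 + 0)/V = 1 + 1/V)
(-27*t(k))*(20 + 0) = (-27*(1 + 6)/6)*(20 + 0) = -9*7/2*20 = -27*7/6*20 = -63/2*20 = -630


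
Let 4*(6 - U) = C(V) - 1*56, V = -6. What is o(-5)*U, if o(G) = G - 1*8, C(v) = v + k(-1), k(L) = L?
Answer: -1131/4 ≈ -282.75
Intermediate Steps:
C(v) = -1 + v (C(v) = v - 1 = -1 + v)
o(G) = -8 + G (o(G) = G - 8 = -8 + G)
U = 87/4 (U = 6 - ((-1 - 6) - 1*56)/4 = 6 - (-7 - 56)/4 = 6 - ¼*(-63) = 6 + 63/4 = 87/4 ≈ 21.750)
o(-5)*U = (-8 - 5)*(87/4) = -13*87/4 = -1131/4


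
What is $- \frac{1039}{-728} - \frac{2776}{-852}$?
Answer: $\frac{726539}{155064} \approx 4.6854$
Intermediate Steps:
$- \frac{1039}{-728} - \frac{2776}{-852} = \left(-1039\right) \left(- \frac{1}{728}\right) - - \frac{694}{213} = \frac{1039}{728} + \frac{694}{213} = \frac{726539}{155064}$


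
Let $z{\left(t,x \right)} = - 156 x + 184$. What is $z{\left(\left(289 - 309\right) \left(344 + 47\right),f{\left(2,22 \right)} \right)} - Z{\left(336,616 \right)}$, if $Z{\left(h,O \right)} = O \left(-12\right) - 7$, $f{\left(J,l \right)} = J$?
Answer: $7271$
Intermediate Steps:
$Z{\left(h,O \right)} = -7 - 12 O$ ($Z{\left(h,O \right)} = - 12 O - 7 = -7 - 12 O$)
$z{\left(t,x \right)} = 184 - 156 x$
$z{\left(\left(289 - 309\right) \left(344 + 47\right),f{\left(2,22 \right)} \right)} - Z{\left(336,616 \right)} = \left(184 - 312\right) - \left(-7 - 7392\right) = -128 - -7399 = -128 + 7399 = 7271$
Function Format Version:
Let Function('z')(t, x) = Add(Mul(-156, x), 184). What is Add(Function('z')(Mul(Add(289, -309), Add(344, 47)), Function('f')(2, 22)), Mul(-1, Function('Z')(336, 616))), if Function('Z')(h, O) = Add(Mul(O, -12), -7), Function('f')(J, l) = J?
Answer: 7271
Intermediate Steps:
Function('Z')(h, O) = Add(-7, Mul(-12, O)) (Function('Z')(h, O) = Add(Mul(-12, O), -7) = Add(-7, Mul(-12, O)))
Function('z')(t, x) = Add(184, Mul(-156, x))
Add(Function('z')(Mul(Add(289, -309), Add(344, 47)), Function('f')(2, 22)), Mul(-1, Function('Z')(336, 616))) = Add(Add(184, Mul(-156, 2)), Mul(-1, Add(-7, Mul(-12, 616)))) = Add(Add(184, -312), Mul(-1, Add(-7, -7392))) = Add(-128, Mul(-1, -7399)) = Add(-128, 7399) = 7271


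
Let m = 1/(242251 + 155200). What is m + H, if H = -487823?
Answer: -193885739172/397451 ≈ -4.8782e+5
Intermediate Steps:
m = 1/397451 ≈ 2.5160e-6
m + H = 1/397451 - 487823 = -193885739172/397451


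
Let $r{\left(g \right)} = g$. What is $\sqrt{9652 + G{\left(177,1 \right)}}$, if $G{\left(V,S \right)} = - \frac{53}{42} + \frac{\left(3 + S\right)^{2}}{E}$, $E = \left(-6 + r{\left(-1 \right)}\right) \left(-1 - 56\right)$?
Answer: $\frac{\sqrt{682850462}}{266} \approx 98.238$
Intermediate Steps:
$E = 399$ ($E = \left(-6 - 1\right) \left(-1 - 56\right) = \left(-7\right) \left(-57\right) = 399$)
$G{\left(V,S \right)} = - \frac{53}{42} + \frac{\left(3 + S\right)^{2}}{399}$
$\sqrt{9652 + G{\left(177,1 \right)}} = \sqrt{9652 - \left(\frac{53}{42} - \frac{\left(3 + 1\right)^{2}}{399}\right)} = \sqrt{9652 - \left(\frac{53}{42} - \frac{4^{2}}{399}\right)} = \sqrt{9652 + \left(- \frac{53}{42} + \frac{1}{399} \cdot 16\right)} = \sqrt{9652 + \left(- \frac{53}{42} + \frac{16}{399}\right)} = \sqrt{9652 - \frac{325}{266}} = \sqrt{\frac{2567107}{266}} = \frac{\sqrt{682850462}}{266}$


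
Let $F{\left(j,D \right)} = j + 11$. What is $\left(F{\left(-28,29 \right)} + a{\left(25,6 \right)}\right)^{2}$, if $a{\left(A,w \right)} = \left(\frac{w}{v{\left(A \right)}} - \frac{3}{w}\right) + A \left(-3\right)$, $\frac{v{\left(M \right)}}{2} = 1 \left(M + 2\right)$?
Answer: $\frac{2765569}{324} \approx 8535.7$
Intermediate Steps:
$F{\left(j,D \right)} = 11 + j$
$v{\left(M \right)} = 4 + 2 M$ ($v{\left(M \right)} = 2 \cdot 1 \left(M + 2\right) = 2 \cdot 1 \left(2 + M\right) = 2 \left(2 + M\right) = 4 + 2 M$)
$a{\left(A,w \right)} = - 3 A - \frac{3}{w} + \frac{w}{4 + 2 A}$ ($a{\left(A,w \right)} = \left(\frac{w}{4 + 2 A} - \frac{3}{w}\right) + A \left(-3\right) = \left(- \frac{3}{w} + \frac{w}{4 + 2 A}\right) - 3 A = - 3 A - \frac{3}{w} + \frac{w}{4 + 2 A}$)
$\left(F{\left(-28,29 \right)} + a{\left(25,6 \right)}\right)^{2} = \left(\left(11 - 28\right) - \left(75 + \frac{1}{2} - \frac{6}{4 + 2 \cdot 25}\right)\right)^{2} = \left(-17 - \left(\frac{151}{2} - \frac{6}{4 + 50}\right)\right)^{2} = \left(-17 - \left(\frac{151}{2} - \frac{1}{9}\right)\right)^{2} = \left(-17 - \frac{1357}{18}\right)^{2} = \left(- \frac{1663}{18}\right)^{2} = \frac{2765569}{324}$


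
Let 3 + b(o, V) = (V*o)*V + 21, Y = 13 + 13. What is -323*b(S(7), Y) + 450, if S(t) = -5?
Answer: 1086376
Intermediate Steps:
Y = 26
b(o, V) = 18 + o*V**2 (b(o, V) = -3 + ((V*o)*V + 21) = -3 + (o*V**2 + 21) = -3 + (21 + o*V**2) = 18 + o*V**2)
-323*b(S(7), Y) + 450 = -323*(18 - 5*26**2) + 450 = -323*(18 - 5*676) + 450 = -323*(18 - 3380) + 450 = -323*(-3362) + 450 = 1085926 + 450 = 1086376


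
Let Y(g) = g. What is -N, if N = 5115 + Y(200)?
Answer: -5315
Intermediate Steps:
N = 5315 (N = 5115 + 200 = 5315)
-N = -1*5315 = -5315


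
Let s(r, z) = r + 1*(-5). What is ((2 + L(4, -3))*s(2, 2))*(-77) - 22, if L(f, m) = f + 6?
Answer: 2750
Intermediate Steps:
L(f, m) = 6 + f
s(r, z) = -5 + r (s(r, z) = r - 5 = -5 + r)
((2 + L(4, -3))*s(2, 2))*(-77) - 22 = ((2 + (6 + 4))*(-5 + 2))*(-77) - 22 = ((2 + 10)*(-3))*(-77) - 22 = (12*(-3))*(-77) - 22 = -36*(-77) - 22 = 2772 - 22 = 2750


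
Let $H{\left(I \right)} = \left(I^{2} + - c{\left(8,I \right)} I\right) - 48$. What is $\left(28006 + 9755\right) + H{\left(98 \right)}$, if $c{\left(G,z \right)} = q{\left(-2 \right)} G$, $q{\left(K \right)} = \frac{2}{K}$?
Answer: $48101$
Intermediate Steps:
$c{\left(G,z \right)} = - G$ ($c{\left(G,z \right)} = \frac{2}{-2} G = 2 \left(- \frac{1}{2}\right) G = - G$)
$H{\left(I \right)} = -48 + I^{2} + 8 I$ ($H{\left(I \right)} = \left(I^{2} + - \left(-1\right) 8 I\right) - 48 = \left(I^{2} + \left(-1\right) \left(-8\right) I\right) - 48 = \left(I^{2} + 8 I\right) - 48 = -48 + I^{2} + 8 I$)
$\left(28006 + 9755\right) + H{\left(98 \right)} = \left(28006 + 9755\right) + \left(-48 + 98^{2} + 8 \cdot 98\right) = 37761 + \left(-48 + 9604 + 784\right) = 37761 + 10340 = 48101$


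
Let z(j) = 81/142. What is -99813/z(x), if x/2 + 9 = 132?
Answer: -4724482/27 ≈ -1.7498e+5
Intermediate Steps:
x = 246 (x = -18 + 2*132 = -18 + 264 = 246)
z(j) = 81/142 (z(j) = 81*(1/142) = 81/142)
-99813/z(x) = -99813/81/142 = -99813*142/81 = -4724482/27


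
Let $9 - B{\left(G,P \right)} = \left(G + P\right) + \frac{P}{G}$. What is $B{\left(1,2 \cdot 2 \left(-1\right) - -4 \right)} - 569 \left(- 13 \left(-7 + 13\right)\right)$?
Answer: $44390$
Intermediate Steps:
$B{\left(G,P \right)} = 9 - G - P - \frac{P}{G}$ ($B{\left(G,P \right)} = 9 - \left(\left(G + P\right) + \frac{P}{G}\right) = 9 - \left(G + P + \frac{P}{G}\right) = 9 - G - P - \frac{P}{G}$)
$B{\left(1,2 \cdot 2 \left(-1\right) - -4 \right)} - 569 \left(- 13 \left(-7 + 13\right)\right) = \left(9 - 1 - \left(2 \cdot 2 \left(-1\right) - -4\right) - \frac{2 \cdot 2 \left(-1\right) - -4}{1}\right) - 569 \left(- 13 \left(-7 + 13\right)\right) = \left(9 - 1 - \left(4 \left(-1\right) + 4\right) - \left(4 \left(-1\right) + 4\right) 1\right) - 569 \left(\left(-13\right) 6\right) = \left(9 - 1 - \left(-4 + 4\right) - \left(-4 + 4\right) 1\right) - -44382 = \left(9 - 1 - 0 - 0 \cdot 1\right) + 44382 = \left(9 - 1 + 0 + 0\right) + 44382 = 8 + 44382 = 44390$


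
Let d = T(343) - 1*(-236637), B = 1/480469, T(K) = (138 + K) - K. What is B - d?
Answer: -113763047474/480469 ≈ -2.3678e+5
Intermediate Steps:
T(K) = 138
B = 1/480469 ≈ 2.0813e-6
d = 236775 (d = 138 - 1*(-236637) = 138 + 236637 = 236775)
B - d = 1/480469 - 1*236775 = 1/480469 - 236775 = -113763047474/480469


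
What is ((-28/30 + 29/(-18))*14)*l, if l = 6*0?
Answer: 0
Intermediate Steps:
l = 0
((-28/30 + 29/(-18))*14)*l = ((-28/30 + 29/(-18))*14)*0 = ((-28*1/30 + 29*(-1/18))*14)*0 = ((-14/15 - 29/18)*14)*0 = -229/90*14*0 = -1603/45*0 = 0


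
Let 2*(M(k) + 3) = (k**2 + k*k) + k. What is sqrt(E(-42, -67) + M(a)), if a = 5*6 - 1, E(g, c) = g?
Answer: sqrt(3242)/2 ≈ 28.469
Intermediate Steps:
a = 29 (a = 30 - 1 = 29)
M(k) = -3 + k**2 + k/2 (M(k) = -3 + ((k**2 + k*k) + k)/2 = -3 + ((k**2 + k**2) + k)/2 = -3 + (2*k**2 + k)/2 = -3 + (k + 2*k**2)/2 = -3 + (k**2 + k/2) = -3 + k**2 + k/2)
sqrt(E(-42, -67) + M(a)) = sqrt(-42 + (-3 + 29**2 + (1/2)*29)) = sqrt(-42 + (-3 + 841 + 29/2)) = sqrt(-42 + 1705/2) = sqrt(1621/2) = sqrt(3242)/2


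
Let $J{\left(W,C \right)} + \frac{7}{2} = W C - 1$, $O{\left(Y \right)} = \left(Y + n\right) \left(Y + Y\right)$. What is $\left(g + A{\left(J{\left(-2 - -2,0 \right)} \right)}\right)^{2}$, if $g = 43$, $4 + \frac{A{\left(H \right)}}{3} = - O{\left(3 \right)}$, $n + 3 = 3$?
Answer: $529$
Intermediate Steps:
$n = 0$ ($n = -3 + 3 = 0$)
$O{\left(Y \right)} = 2 Y^{2}$ ($O{\left(Y \right)} = \left(Y + 0\right) \left(Y + Y\right) = Y 2 Y = 2 Y^{2}$)
$J{\left(W,C \right)} = - \frac{9}{2} + C W$ ($J{\left(W,C \right)} = - \frac{7}{2} + \left(W C - 1\right) = - \frac{7}{2} + \left(C W - 1\right) = - \frac{7}{2} + \left(-1 + C W\right) = - \frac{9}{2} + C W$)
$A{\left(H \right)} = -66$ ($A{\left(H \right)} = -12 + 3 \left(- 2 \cdot 3^{2}\right) = -12 + 3 \left(- 2 \cdot 9\right) = -12 + 3 \left(\left(-1\right) 18\right) = -12 + 3 \left(-18\right) = -12 - 54 = -66$)
$\left(g + A{\left(J{\left(-2 - -2,0 \right)} \right)}\right)^{2} = \left(43 - 66\right)^{2} = \left(-23\right)^{2} = 529$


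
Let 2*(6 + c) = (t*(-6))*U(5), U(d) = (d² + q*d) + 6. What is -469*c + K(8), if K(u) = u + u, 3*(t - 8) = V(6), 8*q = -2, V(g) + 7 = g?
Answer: 1294973/4 ≈ 3.2374e+5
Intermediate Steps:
V(g) = -7 + g
q = -¼ (q = (⅛)*(-2) = -¼ ≈ -0.25000)
U(d) = 6 + d² - d/4 (U(d) = (d² - d/4) + 6 = 6 + d² - d/4)
t = 23/3 (t = 8 + (-7 + 6)/3 = 8 + (⅓)*(-1) = 8 - ⅓ = 23/3 ≈ 7.6667)
K(u) = 2*u
c = -2761/4 (c = -6 + (((23/3)*(-6))*(6 + 5² - ¼*5))/2 = -6 + (-46*(6 + 25 - 5/4))/2 = -6 + (-46*119/4)/2 = -6 + (½)*(-2737/2) = -6 - 2737/4 = -2761/4 ≈ -690.25)
-469*c + K(8) = -469*(-2761/4) + 2*8 = 1294909/4 + 16 = 1294973/4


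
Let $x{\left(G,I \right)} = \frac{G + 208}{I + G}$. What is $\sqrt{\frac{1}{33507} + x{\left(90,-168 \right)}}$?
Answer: $\frac{2 i \sqrt{20136016758}}{145197} \approx 1.9546 i$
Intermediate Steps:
$x{\left(G,I \right)} = \frac{208 + G}{G + I}$
$\sqrt{\frac{1}{33507} + x{\left(90,-168 \right)}} = \sqrt{\frac{1}{33507} + \frac{208 + 90}{90 - 168}} = \sqrt{\frac{1}{33507} + \frac{1}{-78} \cdot 298} = \sqrt{\frac{1}{33507} - \frac{149}{39}} = \sqrt{- \frac{1664168}{435591}} = \frac{2 i \sqrt{20136016758}}{145197}$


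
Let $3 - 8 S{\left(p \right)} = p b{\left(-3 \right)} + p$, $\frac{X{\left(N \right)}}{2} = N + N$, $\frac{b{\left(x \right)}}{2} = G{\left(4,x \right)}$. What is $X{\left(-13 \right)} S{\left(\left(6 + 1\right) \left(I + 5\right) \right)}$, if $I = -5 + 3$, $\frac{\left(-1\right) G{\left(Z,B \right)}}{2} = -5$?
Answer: $2847$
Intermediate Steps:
$G{\left(Z,B \right)} = 10$ ($G{\left(Z,B \right)} = \left(-2\right) \left(-5\right) = 10$)
$b{\left(x \right)} = 20$ ($b{\left(x \right)} = 2 \cdot 10 = 20$)
$X{\left(N \right)} = 4 N$ ($X{\left(N \right)} = 2 \left(N + N\right) = 2 \cdot 2 N = 4 N$)
$I = -2$
$S{\left(p \right)} = \frac{3}{8} - \frac{21 p}{8}$ ($S{\left(p \right)} = \frac{3}{8} - \frac{p 20 + p}{8} = \frac{3}{8} - \frac{20 p + p}{8} = \frac{3}{8} - \frac{21 p}{8}$)
$X{\left(-13 \right)} S{\left(\left(6 + 1\right) \left(I + 5\right) \right)} = 4 \left(-13\right) \left(\frac{3}{8} - \frac{21 \left(6 + 1\right) \left(-2 + 5\right)}{8}\right) = - 52 \left(\frac{3}{8} - \frac{21 \cdot 7 \cdot 3}{8}\right) = - 52 \left(\frac{3}{8} - \frac{441}{8}\right) = \left(-52\right) \left(- \frac{219}{4}\right) = 2847$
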